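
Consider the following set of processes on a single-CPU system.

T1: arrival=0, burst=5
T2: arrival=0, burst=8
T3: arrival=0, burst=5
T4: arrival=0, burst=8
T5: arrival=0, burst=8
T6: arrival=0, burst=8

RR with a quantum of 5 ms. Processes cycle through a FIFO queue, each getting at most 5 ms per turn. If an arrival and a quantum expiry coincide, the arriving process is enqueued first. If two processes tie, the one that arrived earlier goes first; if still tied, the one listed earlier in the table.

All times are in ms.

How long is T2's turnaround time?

Timeline: | T1 0-5 | T2 5-10 | T3 10-15 | T4 15-20 | T5 20-25 | T6 25-30 | T2 30-33 | T4 33-36 | T5 36-39 | T6 39-42 |
Completion: T1=5  T2=33  T3=15  T4=36  T5=39  T6=42
Turnaround (C−A): T1=5  T2=33  T3=15  T4=36  T5=39  T6=42
Turnaround(T2) = completion − arrival = 33 − 0 = 33

33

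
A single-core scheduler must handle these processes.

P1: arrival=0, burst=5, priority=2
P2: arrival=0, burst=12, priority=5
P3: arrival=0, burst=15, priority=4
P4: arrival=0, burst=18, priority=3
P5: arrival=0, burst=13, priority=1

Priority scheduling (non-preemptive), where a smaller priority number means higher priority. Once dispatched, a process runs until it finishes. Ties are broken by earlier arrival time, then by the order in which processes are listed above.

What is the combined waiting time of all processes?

118

Schedule: | P5 0-13 | P1 13-18 | P4 18-36 | P3 36-51 | P2 51-63 |
Completion: P1=18  P2=63  P3=51  P4=36  P5=13
Waiting = turnaround − burst: P1=13, P2=51, P3=36, P4=18, P5=0
Total waiting = 13 + 51 + 36 + 18 + 0 = 118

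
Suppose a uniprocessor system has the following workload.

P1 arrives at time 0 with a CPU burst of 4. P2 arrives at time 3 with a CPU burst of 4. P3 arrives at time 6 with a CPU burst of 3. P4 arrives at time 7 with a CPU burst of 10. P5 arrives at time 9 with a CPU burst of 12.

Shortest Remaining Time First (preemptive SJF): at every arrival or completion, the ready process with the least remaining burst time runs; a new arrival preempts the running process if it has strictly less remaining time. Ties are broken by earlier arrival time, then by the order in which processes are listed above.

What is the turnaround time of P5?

Schedule: | P1 0-4 | P2 4-8 | P3 8-11 | P4 11-21 | P5 21-33 |
Completion: P1=4  P2=8  P3=11  P4=21  P5=33
Turnaround (C−A): P1=4  P2=5  P3=5  P4=14  P5=24
Turnaround(P5) = completion − arrival = 33 − 9 = 24

24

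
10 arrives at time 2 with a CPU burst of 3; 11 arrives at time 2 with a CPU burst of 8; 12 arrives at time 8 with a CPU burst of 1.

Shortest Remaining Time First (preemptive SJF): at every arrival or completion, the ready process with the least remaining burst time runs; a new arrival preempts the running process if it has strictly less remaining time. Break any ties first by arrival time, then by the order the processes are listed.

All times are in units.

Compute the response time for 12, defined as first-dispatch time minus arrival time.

Schedule: | idle 0-2 | 10 2-5 | 11 5-8 | 12 8-9 | 11 9-14 |
Completion: 10=5  11=14  12=9
Turnaround (C−A): 10=3  11=12  12=1
Response(12) = first start − arrival = 8 − 8 = 0

0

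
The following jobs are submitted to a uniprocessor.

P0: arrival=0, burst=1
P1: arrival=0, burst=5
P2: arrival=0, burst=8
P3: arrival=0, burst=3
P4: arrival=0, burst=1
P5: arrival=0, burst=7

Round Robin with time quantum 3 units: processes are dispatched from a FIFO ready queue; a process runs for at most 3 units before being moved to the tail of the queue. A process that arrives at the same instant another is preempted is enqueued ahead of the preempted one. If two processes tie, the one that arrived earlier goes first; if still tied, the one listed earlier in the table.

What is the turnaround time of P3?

Schedule: | P0 0-1 | P1 1-4 | P2 4-7 | P3 7-10 | P4 10-11 | P5 11-14 | P1 14-16 | P2 16-19 | P5 19-22 | P2 22-24 | P5 24-25 |
Completion: P0=1  P1=16  P2=24  P3=10  P4=11  P5=25
Turnaround (C−A): P0=1  P1=16  P2=24  P3=10  P4=11  P5=25
Turnaround(P3) = completion − arrival = 10 − 0 = 10

10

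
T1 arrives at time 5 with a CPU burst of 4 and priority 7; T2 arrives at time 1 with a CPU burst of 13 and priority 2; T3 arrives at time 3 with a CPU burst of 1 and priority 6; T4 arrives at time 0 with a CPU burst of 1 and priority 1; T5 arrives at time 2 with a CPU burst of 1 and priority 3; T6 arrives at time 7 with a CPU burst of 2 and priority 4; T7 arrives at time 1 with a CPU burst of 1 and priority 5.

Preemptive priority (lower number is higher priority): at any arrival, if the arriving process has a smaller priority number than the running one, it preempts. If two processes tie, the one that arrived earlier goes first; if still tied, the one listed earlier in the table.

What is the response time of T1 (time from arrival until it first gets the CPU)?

14

Gantt: | T4 0-1 | T2 1-14 | T5 14-15 | T6 15-17 | T7 17-18 | T3 18-19 | T1 19-23 |
Completion: T1=23  T2=14  T3=19  T4=1  T5=15  T6=17  T7=18
Turnaround (C−A): T1=18  T2=13  T3=16  T4=1  T5=13  T6=10  T7=17
Response(T1) = first start − arrival = 19 − 5 = 14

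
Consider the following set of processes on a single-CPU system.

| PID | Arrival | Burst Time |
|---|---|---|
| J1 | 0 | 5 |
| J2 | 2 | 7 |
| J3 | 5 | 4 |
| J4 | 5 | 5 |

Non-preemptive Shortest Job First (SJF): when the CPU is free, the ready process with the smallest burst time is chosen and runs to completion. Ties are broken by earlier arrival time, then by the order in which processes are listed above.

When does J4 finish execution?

14

Schedule: | J1 0-5 | J3 5-9 | J4 9-14 | J2 14-21 |
Completion: J1=5  J2=21  J3=9  J4=14
Turnaround (C−A): J1=5  J2=19  J3=4  J4=9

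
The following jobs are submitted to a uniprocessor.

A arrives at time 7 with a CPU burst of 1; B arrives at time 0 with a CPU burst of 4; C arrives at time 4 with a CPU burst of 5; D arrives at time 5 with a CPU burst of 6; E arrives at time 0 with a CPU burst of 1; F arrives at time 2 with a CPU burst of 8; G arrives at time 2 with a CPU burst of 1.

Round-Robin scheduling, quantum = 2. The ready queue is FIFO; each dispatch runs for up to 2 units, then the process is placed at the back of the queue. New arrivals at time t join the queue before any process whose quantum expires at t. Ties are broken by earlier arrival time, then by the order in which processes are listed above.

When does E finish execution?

3

Schedule: | B 0-2 | E 2-3 | F 3-5 | G 5-6 | B 6-8 | C 8-10 | D 10-12 | F 12-14 | A 14-15 | C 15-17 | D 17-19 | F 19-21 | C 21-22 | D 22-24 | F 24-26 |
Completion: A=15  B=8  C=22  D=24  E=3  F=26  G=6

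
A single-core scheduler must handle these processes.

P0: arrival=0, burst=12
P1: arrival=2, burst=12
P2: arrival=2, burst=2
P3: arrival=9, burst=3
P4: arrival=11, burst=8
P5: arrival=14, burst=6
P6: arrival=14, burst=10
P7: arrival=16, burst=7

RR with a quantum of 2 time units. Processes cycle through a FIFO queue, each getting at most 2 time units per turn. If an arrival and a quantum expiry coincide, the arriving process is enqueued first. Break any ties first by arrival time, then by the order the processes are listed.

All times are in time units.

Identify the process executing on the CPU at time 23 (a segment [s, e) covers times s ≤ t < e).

Timeline: | P0 0-2 | P1 2-4 | P2 4-6 | P0 6-8 | P1 8-10 | P0 10-12 | P3 12-14 | P1 14-16 | P4 16-18 | P0 18-20 | P5 20-22 | P6 22-24 | P3 24-25 | P7 25-27 | P1 27-29 | P4 29-31 | P0 31-33 | P5 33-35 | P6 35-37 | P7 37-39 | P1 39-41 | P4 41-43 | P0 43-45 | P5 45-47 | P6 47-49 | P7 49-51 | P1 51-53 | P4 53-55 | P6 55-57 | P7 57-58 | P6 58-60 |
Completion: P0=45  P1=53  P2=6  P3=25  P4=55  P5=47  P6=60  P7=58

P6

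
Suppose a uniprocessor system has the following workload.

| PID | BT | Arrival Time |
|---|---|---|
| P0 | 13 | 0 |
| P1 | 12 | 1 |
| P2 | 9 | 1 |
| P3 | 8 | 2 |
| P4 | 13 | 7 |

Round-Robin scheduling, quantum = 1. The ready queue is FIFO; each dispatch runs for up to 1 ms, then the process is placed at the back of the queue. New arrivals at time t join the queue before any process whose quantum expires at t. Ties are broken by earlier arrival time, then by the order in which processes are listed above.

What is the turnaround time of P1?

Gantt: | P0 0-1 | P1 1-2 | P2 2-3 | P0 3-4 | P3 4-5 | P1 5-6 | P2 6-7 | P0 7-8 | P3 8-9 | P1 9-10 | P4 10-11 | P2 11-12 | P0 12-13 | P3 13-14 | P1 14-15 | P4 15-16 | P2 16-17 | P0 17-18 | P3 18-19 | P1 19-20 | P4 20-21 | P2 21-22 | P0 22-23 | P3 23-24 | P1 24-25 | P4 25-26 | P2 26-27 | P0 27-28 | P3 28-29 | P1 29-30 | P4 30-31 | P2 31-32 | P0 32-33 | P3 33-34 | P1 34-35 | P4 35-36 | P2 36-37 | P0 37-38 | P3 38-39 | P1 39-40 | P4 40-41 | P2 41-42 | P0 42-43 | P1 43-44 | P4 44-45 | P0 45-46 | P1 46-47 | P4 47-48 | P0 48-49 | P1 49-50 | P4 50-51 | P0 51-52 | P4 52-55 |
Completion: P0=52  P1=50  P2=42  P3=39  P4=55
Turnaround(P1) = completion − arrival = 50 − 1 = 49

49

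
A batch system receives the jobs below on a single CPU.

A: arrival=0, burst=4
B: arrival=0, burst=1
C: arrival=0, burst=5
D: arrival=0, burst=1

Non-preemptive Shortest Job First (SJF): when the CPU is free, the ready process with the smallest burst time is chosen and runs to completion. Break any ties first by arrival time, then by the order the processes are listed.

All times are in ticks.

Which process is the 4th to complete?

C

Gantt: | B 0-1 | D 1-2 | A 2-6 | C 6-11 |
Completion: A=6  B=1  C=11  D=2
Turnaround (C−A): A=6  B=1  C=11  D=2
Finish order: B → D → A → C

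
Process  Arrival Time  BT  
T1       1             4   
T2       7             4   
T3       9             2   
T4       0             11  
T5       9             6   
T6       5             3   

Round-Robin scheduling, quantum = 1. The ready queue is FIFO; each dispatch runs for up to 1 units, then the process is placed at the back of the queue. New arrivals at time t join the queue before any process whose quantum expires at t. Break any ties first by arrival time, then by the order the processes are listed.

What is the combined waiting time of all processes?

64

Timeline: | T4 0-1 | T1 1-2 | T4 2-3 | T1 3-4 | T4 4-5 | T1 5-6 | T6 6-7 | T4 7-8 | T1 8-9 | T2 9-10 | T6 10-11 | T4 11-12 | T3 12-13 | T5 13-14 | T2 14-15 | T6 15-16 | T4 16-17 | T3 17-18 | T5 18-19 | T2 19-20 | T4 20-21 | T5 21-22 | T2 22-23 | T4 23-24 | T5 24-25 | T4 25-26 | T5 26-27 | T4 27-28 | T5 28-29 | T4 29-30 |
Completion: T1=9  T2=23  T3=18  T4=30  T5=29  T6=16
Turnaround (C−A): T1=8  T2=16  T3=9  T4=30  T5=20  T6=11
Waiting = turnaround − burst: T1=4, T2=12, T3=7, T4=19, T5=14, T6=8
Total waiting = 4 + 12 + 7 + 19 + 14 + 8 = 64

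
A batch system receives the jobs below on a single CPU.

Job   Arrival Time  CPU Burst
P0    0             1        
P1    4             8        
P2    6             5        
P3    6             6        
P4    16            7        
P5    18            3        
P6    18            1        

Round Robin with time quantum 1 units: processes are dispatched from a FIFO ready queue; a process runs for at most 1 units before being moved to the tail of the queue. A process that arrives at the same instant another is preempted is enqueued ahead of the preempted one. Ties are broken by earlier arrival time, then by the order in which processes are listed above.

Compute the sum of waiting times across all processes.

Gantt: | P0 0-1 | idle 1-4 | P1 4-6 | P2 6-7 | P3 7-8 | P1 8-9 | P2 9-10 | P3 10-11 | P1 11-12 | P2 12-13 | P3 13-14 | P1 14-15 | P2 15-16 | P3 16-17 | P1 17-18 | P4 18-19 | P2 19-20 | P3 20-21 | P5 21-22 | P6 22-23 | P1 23-24 | P4 24-25 | P3 25-26 | P5 26-27 | P1 27-28 | P4 28-29 | P5 29-30 | P4 30-34 |
Completion: P0=1  P1=28  P2=20  P3=26  P4=34  P5=30  P6=23
Waiting = turnaround − burst: P0=0, P1=16, P2=9, P3=14, P4=11, P5=9, P6=4
Total waiting = 0 + 16 + 9 + 14 + 11 + 9 + 4 = 63

63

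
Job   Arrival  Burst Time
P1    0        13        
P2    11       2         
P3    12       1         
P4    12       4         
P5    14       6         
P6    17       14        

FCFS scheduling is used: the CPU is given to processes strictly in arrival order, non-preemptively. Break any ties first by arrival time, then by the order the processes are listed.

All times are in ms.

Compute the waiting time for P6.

9

Schedule: | P1 0-13 | P2 13-15 | P3 15-16 | P4 16-20 | P5 20-26 | P6 26-40 |
Completion: P1=13  P2=15  P3=16  P4=20  P5=26  P6=40
Waiting(P6) = turnaround − burst = 23 − 14 = 9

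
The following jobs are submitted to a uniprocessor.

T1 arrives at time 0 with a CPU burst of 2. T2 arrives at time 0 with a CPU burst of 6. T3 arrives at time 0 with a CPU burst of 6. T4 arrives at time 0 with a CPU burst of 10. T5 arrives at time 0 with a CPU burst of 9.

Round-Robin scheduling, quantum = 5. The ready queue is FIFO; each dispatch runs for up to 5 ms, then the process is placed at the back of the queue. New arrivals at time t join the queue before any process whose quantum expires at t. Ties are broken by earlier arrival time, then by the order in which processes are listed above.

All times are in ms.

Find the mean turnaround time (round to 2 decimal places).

22.20

Timeline: | T1 0-2 | T2 2-7 | T3 7-12 | T4 12-17 | T5 17-22 | T2 22-23 | T3 23-24 | T4 24-29 | T5 29-33 |
Completion: T1=2  T2=23  T3=24  T4=29  T5=33
Turnaround times: T1=2, T2=23, T3=24, T4=29, T5=33
Average turnaround = (2+23+24+29+33) / 5 = 111/5 = 22.20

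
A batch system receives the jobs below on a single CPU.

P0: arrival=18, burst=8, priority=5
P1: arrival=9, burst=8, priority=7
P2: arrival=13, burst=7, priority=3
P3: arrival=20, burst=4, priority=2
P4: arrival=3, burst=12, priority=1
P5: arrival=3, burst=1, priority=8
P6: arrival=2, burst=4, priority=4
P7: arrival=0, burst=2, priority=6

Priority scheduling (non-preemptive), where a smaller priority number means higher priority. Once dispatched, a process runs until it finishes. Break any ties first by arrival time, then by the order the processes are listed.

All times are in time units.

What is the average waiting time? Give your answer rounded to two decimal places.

Timeline: | P7 0-2 | P6 2-6 | P4 6-18 | P2 18-25 | P3 25-29 | P0 29-37 | P1 37-45 | P5 45-46 |
Completion: P0=37  P1=45  P2=25  P3=29  P4=18  P5=46  P6=6  P7=2
Turnaround (C−A): P0=19  P1=36  P2=12  P3=9  P4=15  P5=43  P6=4  P7=2
Waiting times: P0=11, P1=28, P2=5, P3=5, P4=3, P5=42, P6=0, P7=0
Average waiting = (11+28+5+5+3+42+0+0) / 8 = 94/8 = 11.75

11.75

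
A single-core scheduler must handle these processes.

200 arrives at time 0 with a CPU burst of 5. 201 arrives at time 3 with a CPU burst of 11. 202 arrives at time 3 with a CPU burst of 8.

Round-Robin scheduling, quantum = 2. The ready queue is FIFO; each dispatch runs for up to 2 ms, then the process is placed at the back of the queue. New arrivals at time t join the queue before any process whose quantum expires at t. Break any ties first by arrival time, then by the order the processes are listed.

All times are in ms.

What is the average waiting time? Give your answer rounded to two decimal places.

Schedule: | 200 0-4 | 201 4-6 | 202 6-8 | 200 8-9 | 201 9-11 | 202 11-13 | 201 13-15 | 202 15-17 | 201 17-19 | 202 19-21 | 201 21-24 |
Completion: 200=9  201=24  202=21
Turnaround (C−A): 200=9  201=21  202=18
Waiting times: 200=4, 201=10, 202=10
Average waiting = (4+10+10) / 3 = 24/3 = 8.00

8.00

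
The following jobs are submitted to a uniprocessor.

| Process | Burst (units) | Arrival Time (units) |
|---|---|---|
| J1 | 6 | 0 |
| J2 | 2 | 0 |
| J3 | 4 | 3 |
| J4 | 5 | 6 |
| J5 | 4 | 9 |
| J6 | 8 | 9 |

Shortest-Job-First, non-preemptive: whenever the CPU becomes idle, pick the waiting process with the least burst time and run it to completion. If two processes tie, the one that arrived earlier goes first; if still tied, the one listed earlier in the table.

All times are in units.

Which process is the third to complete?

J3

Timeline: | J2 0-2 | J1 2-8 | J3 8-12 | J5 12-16 | J4 16-21 | J6 21-29 |
Completion: J1=8  J2=2  J3=12  J4=21  J5=16  J6=29
Finish order: J2 → J1 → J3 → J5 → J4 → J6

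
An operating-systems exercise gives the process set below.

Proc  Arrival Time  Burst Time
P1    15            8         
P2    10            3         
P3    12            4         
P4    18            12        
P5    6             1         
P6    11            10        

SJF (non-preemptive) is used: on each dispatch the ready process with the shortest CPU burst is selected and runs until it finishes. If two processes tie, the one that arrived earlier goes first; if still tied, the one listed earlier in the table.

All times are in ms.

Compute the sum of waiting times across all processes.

34

Gantt: | idle 0-6 | P5 6-7 | idle 7-10 | P2 10-13 | P3 13-17 | P1 17-25 | P6 25-35 | P4 35-47 |
Completion: P1=25  P2=13  P3=17  P4=47  P5=7  P6=35
Waiting = turnaround − burst: P1=2, P2=0, P3=1, P4=17, P5=0, P6=14
Total waiting = 2 + 0 + 1 + 17 + 0 + 14 = 34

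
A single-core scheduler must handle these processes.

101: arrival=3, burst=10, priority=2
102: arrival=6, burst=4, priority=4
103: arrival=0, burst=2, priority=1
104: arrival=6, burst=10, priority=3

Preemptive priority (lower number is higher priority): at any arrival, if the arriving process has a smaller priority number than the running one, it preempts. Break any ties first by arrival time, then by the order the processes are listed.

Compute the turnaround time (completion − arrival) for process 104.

17

Timeline: | 103 0-2 | idle 2-3 | 101 3-13 | 104 13-23 | 102 23-27 |
Completion: 101=13  102=27  103=2  104=23
Turnaround (C−A): 101=10  102=21  103=2  104=17
Turnaround(104) = completion − arrival = 23 − 6 = 17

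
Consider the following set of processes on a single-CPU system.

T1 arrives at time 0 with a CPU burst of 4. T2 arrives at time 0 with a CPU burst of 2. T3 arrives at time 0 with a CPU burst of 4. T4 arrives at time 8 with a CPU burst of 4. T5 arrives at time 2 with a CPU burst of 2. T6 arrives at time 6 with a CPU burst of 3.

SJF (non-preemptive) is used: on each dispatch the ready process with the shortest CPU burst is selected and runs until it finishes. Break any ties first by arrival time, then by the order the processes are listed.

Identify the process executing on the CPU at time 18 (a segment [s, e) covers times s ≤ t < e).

Timeline: | T2 0-2 | T5 2-4 | T1 4-8 | T6 8-11 | T3 11-15 | T4 15-19 |
Completion: T1=8  T2=2  T3=15  T4=19  T5=4  T6=11

T4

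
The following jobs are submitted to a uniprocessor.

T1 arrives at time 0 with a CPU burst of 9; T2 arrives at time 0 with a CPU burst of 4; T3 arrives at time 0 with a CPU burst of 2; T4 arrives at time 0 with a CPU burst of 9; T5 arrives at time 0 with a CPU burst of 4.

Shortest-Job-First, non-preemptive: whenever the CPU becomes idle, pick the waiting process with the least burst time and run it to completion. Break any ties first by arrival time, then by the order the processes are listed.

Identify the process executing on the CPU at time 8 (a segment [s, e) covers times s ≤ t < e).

T5

Schedule: | T3 0-2 | T2 2-6 | T5 6-10 | T1 10-19 | T4 19-28 |
Completion: T1=19  T2=6  T3=2  T4=28  T5=10
Turnaround (C−A): T1=19  T2=6  T3=2  T4=28  T5=10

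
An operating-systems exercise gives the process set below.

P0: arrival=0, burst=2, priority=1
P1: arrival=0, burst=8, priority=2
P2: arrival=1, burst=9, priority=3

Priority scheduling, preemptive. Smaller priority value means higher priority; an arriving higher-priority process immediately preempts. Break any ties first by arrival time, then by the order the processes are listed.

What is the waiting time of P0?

Gantt: | P0 0-2 | P1 2-10 | P2 10-19 |
Completion: P0=2  P1=10  P2=19
Turnaround (C−A): P0=2  P1=10  P2=18
Waiting(P0) = turnaround − burst = 2 − 2 = 0

0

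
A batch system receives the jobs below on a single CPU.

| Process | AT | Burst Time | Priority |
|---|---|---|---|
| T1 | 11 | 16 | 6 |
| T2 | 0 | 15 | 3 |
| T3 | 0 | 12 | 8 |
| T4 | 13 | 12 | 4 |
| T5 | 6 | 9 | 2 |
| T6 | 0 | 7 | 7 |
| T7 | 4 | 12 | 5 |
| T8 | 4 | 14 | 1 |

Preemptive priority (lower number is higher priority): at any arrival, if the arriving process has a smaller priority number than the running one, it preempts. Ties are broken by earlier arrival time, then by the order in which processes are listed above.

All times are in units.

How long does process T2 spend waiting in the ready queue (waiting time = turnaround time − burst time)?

Timeline: | T2 0-4 | T8 4-18 | T5 18-27 | T2 27-38 | T4 38-50 | T7 50-62 | T1 62-78 | T6 78-85 | T3 85-97 |
Completion: T1=78  T2=38  T3=97  T4=50  T5=27  T6=85  T7=62  T8=18
Turnaround (C−A): T1=67  T2=38  T3=97  T4=37  T5=21  T6=85  T7=58  T8=14
Waiting(T2) = turnaround − burst = 38 − 15 = 23

23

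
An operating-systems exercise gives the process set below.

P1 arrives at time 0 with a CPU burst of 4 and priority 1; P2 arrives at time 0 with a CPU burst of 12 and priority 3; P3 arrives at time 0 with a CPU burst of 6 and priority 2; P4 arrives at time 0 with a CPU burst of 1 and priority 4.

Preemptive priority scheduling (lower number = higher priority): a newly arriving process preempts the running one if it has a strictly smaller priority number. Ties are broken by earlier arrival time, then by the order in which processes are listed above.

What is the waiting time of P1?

Timeline: | P1 0-4 | P3 4-10 | P2 10-22 | P4 22-23 |
Completion: P1=4  P2=22  P3=10  P4=23
Turnaround (C−A): P1=4  P2=22  P3=10  P4=23
Waiting(P1) = turnaround − burst = 4 − 4 = 0

0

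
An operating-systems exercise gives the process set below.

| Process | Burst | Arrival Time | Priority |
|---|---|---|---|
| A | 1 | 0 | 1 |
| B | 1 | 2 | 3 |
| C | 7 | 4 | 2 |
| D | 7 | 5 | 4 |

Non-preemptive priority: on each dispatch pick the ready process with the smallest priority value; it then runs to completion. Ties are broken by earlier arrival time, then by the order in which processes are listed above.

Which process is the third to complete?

Gantt: | A 0-1 | idle 1-2 | B 2-3 | idle 3-4 | C 4-11 | D 11-18 |
Completion: A=1  B=3  C=11  D=18
Finish order: A → B → C → D

C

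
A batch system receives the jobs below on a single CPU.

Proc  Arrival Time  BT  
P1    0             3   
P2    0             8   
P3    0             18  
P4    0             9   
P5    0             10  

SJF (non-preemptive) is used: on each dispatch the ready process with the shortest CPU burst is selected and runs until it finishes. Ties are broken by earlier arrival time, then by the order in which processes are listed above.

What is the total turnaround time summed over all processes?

112

Gantt: | P1 0-3 | P2 3-11 | P4 11-20 | P5 20-30 | P3 30-48 |
Completion: P1=3  P2=11  P3=48  P4=20  P5=30
Turnaround (C−A): P1=3  P2=11  P3=48  P4=20  P5=30
Turnaround = completion − arrival: P1=3, P2=11, P3=48, P4=20, P5=30
Total turnaround = 3 + 11 + 48 + 20 + 30 = 112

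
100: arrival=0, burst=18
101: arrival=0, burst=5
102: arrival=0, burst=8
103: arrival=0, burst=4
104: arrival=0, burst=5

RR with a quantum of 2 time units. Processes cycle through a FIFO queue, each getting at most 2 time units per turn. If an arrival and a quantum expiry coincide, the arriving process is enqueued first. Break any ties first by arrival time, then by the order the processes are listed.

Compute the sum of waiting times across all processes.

97

Timeline: | 100 0-2 | 101 2-4 | 102 4-6 | 103 6-8 | 104 8-10 | 100 10-12 | 101 12-14 | 102 14-16 | 103 16-18 | 104 18-20 | 100 20-22 | 101 22-23 | 102 23-25 | 104 25-26 | 100 26-28 | 102 28-30 | 100 30-40 |
Completion: 100=40  101=23  102=30  103=18  104=26
Turnaround (C−A): 100=40  101=23  102=30  103=18  104=26
Waiting = turnaround − burst: 100=22, 101=18, 102=22, 103=14, 104=21
Total waiting = 22 + 18 + 22 + 14 + 21 = 97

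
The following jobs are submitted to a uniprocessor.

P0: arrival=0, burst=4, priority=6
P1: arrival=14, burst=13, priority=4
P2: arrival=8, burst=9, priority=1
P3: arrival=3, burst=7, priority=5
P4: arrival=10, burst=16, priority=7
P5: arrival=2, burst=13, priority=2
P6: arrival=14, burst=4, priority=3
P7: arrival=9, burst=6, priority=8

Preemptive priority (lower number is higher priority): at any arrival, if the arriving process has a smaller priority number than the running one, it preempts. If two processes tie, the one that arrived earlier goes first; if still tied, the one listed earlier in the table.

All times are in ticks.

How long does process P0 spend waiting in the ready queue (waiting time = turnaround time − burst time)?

46

Schedule: | P0 0-2 | P5 2-8 | P2 8-17 | P5 17-24 | P6 24-28 | P1 28-41 | P3 41-48 | P0 48-50 | P4 50-66 | P7 66-72 |
Completion: P0=50  P1=41  P2=17  P3=48  P4=66  P5=24  P6=28  P7=72
Turnaround (C−A): P0=50  P1=27  P2=9  P3=45  P4=56  P5=22  P6=14  P7=63
Waiting(P0) = turnaround − burst = 50 − 4 = 46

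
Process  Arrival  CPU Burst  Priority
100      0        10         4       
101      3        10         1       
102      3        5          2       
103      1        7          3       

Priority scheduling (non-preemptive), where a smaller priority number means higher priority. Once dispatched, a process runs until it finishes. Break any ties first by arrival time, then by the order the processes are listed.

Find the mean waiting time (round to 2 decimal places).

Schedule: | 100 0-10 | 101 10-20 | 102 20-25 | 103 25-32 |
Completion: 100=10  101=20  102=25  103=32
Turnaround (C−A): 100=10  101=17  102=22  103=31
Waiting times: 100=0, 101=7, 102=17, 103=24
Average waiting = (0+7+17+24) / 4 = 48/4 = 12.00

12.00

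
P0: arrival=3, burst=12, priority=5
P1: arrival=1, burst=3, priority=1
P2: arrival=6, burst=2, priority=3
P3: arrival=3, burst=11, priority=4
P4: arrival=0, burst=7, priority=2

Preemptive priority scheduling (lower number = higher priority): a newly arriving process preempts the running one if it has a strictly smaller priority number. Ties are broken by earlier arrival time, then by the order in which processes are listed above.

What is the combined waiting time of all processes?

Timeline: | P4 0-1 | P1 1-4 | P4 4-10 | P2 10-12 | P3 12-23 | P0 23-35 |
Completion: P0=35  P1=4  P2=12  P3=23  P4=10
Turnaround (C−A): P0=32  P1=3  P2=6  P3=20  P4=10
Waiting = turnaround − burst: P0=20, P1=0, P2=4, P3=9, P4=3
Total waiting = 20 + 0 + 4 + 9 + 3 = 36

36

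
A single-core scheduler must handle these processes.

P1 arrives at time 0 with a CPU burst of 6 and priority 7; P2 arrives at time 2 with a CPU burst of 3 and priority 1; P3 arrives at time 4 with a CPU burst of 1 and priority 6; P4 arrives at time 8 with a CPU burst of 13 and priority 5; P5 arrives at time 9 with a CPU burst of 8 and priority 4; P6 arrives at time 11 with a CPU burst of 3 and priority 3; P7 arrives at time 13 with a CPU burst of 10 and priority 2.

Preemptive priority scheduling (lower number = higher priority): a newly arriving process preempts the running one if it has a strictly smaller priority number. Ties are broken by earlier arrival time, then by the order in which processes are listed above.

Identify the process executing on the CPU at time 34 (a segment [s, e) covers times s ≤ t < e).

P4

Timeline: | P1 0-2 | P2 2-5 | P3 5-6 | P1 6-8 | P4 8-9 | P5 9-11 | P6 11-13 | P7 13-23 | P6 23-24 | P5 24-30 | P4 30-42 | P1 42-44 |
Completion: P1=44  P2=5  P3=6  P4=42  P5=30  P6=24  P7=23
Turnaround (C−A): P1=44  P2=3  P3=2  P4=34  P5=21  P6=13  P7=10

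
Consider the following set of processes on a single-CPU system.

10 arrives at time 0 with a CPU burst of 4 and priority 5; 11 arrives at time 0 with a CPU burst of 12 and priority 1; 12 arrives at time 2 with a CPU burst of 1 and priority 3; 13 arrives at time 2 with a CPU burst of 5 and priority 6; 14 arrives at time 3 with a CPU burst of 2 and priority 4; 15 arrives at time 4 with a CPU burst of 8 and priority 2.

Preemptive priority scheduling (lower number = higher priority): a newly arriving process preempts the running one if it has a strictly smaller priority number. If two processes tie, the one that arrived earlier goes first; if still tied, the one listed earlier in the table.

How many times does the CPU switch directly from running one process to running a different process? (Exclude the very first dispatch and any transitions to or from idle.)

5

Timeline: | 11 0-12 | 15 12-20 | 12 20-21 | 14 21-23 | 10 23-27 | 13 27-32 |
Completion: 10=27  11=12  12=21  13=32  14=23  15=20
Turnaround (C−A): 10=27  11=12  12=19  13=30  14=20  15=16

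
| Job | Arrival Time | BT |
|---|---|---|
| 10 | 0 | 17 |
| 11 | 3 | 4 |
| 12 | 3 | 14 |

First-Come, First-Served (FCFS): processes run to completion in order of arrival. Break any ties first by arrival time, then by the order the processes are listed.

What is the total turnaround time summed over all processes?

67

Schedule: | 10 0-17 | 11 17-21 | 12 21-35 |
Completion: 10=17  11=21  12=35
Turnaround (C−A): 10=17  11=18  12=32
Turnaround = completion − arrival: 10=17, 11=18, 12=32
Total turnaround = 17 + 18 + 32 = 67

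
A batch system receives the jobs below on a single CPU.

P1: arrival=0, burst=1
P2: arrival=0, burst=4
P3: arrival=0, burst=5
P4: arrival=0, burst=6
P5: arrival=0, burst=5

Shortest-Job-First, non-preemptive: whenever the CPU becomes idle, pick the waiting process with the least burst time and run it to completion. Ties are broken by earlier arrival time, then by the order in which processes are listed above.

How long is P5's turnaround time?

15

Gantt: | P1 0-1 | P2 1-5 | P3 5-10 | P5 10-15 | P4 15-21 |
Completion: P1=1  P2=5  P3=10  P4=21  P5=15
Turnaround(P5) = completion − arrival = 15 − 0 = 15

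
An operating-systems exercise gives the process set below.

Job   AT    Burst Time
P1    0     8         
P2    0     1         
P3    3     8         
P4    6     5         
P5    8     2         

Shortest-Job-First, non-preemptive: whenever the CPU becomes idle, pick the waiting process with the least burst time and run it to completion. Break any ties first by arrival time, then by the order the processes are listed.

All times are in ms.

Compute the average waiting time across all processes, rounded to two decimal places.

Schedule: | P2 0-1 | P1 1-9 | P5 9-11 | P4 11-16 | P3 16-24 |
Completion: P1=9  P2=1  P3=24  P4=16  P5=11
Turnaround (C−A): P1=9  P2=1  P3=21  P4=10  P5=3
Waiting times: P1=1, P2=0, P3=13, P4=5, P5=1
Average waiting = (1+0+13+5+1) / 5 = 20/5 = 4.00

4.00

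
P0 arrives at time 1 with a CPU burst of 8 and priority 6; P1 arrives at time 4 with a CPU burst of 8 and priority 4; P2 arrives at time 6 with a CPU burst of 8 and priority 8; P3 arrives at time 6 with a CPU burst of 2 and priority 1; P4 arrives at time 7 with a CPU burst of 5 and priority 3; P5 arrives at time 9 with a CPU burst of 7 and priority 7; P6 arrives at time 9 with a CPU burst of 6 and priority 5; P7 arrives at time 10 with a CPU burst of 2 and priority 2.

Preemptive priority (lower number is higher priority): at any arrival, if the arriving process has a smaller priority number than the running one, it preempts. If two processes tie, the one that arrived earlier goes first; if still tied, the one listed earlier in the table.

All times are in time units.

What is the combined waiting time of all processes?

Gantt: | idle 0-1 | P0 1-4 | P1 4-6 | P3 6-8 | P4 8-10 | P7 10-12 | P4 12-15 | P1 15-21 | P6 21-27 | P0 27-32 | P5 32-39 | P2 39-47 |
Completion: P0=32  P1=21  P2=47  P3=8  P4=15  P5=39  P6=27  P7=12
Turnaround (C−A): P0=31  P1=17  P2=41  P3=2  P4=8  P5=30  P6=18  P7=2
Waiting = turnaround − burst: P0=23, P1=9, P2=33, P3=0, P4=3, P5=23, P6=12, P7=0
Total waiting = 23 + 9 + 33 + 0 + 3 + 23 + 12 + 0 = 103

103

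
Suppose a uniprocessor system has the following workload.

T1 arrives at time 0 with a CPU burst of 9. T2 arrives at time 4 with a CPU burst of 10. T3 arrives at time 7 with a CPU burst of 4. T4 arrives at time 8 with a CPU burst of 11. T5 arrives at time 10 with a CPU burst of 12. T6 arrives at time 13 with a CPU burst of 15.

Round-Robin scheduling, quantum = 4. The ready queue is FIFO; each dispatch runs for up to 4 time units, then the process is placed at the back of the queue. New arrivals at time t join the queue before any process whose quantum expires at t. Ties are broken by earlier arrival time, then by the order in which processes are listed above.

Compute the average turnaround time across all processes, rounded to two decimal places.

Schedule: | T1 0-4 | T2 4-8 | T1 8-12 | T3 12-16 | T4 16-20 | T2 20-24 | T5 24-28 | T1 28-29 | T6 29-33 | T4 33-37 | T2 37-39 | T5 39-43 | T6 43-47 | T4 47-50 | T5 50-54 | T6 54-61 |
Completion: T1=29  T2=39  T3=16  T4=50  T5=54  T6=61
Turnaround (C−A): T1=29  T2=35  T3=9  T4=42  T5=44  T6=48
Turnaround times: T1=29, T2=35, T3=9, T4=42, T5=44, T6=48
Average turnaround = (29+35+9+42+44+48) / 6 = 207/6 = 34.50

34.50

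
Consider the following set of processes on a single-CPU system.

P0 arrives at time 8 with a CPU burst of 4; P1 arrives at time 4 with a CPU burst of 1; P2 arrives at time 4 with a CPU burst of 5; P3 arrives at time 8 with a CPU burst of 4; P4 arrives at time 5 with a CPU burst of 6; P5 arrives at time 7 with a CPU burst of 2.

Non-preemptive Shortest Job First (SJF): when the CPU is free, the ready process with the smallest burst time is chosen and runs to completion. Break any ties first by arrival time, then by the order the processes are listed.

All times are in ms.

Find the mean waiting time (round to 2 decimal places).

5.17

Timeline: | idle 0-4 | P1 4-5 | P2 5-10 | P5 10-12 | P0 12-16 | P3 16-20 | P4 20-26 |
Completion: P0=16  P1=5  P2=10  P3=20  P4=26  P5=12
Turnaround (C−A): P0=8  P1=1  P2=6  P3=12  P4=21  P5=5
Waiting times: P0=4, P1=0, P2=1, P3=8, P4=15, P5=3
Average waiting = (4+0+1+8+15+3) / 6 = 31/6 = 5.17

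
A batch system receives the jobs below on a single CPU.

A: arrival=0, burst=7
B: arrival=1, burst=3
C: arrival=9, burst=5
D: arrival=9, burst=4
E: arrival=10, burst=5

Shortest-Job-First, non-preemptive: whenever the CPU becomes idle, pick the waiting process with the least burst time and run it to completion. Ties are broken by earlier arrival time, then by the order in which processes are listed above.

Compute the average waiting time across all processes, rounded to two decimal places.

Schedule: | A 0-7 | B 7-10 | D 10-14 | C 14-19 | E 19-24 |
Completion: A=7  B=10  C=19  D=14  E=24
Waiting times: A=0, B=6, C=5, D=1, E=9
Average waiting = (0+6+5+1+9) / 5 = 21/5 = 4.20

4.20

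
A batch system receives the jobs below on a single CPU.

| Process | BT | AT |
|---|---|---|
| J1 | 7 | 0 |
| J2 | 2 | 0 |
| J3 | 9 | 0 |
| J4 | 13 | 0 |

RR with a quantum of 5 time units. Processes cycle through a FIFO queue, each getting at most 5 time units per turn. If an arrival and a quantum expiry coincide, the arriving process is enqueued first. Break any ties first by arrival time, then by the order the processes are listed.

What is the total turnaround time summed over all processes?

Timeline: | J1 0-5 | J2 5-7 | J3 7-12 | J4 12-17 | J1 17-19 | J3 19-23 | J4 23-31 |
Completion: J1=19  J2=7  J3=23  J4=31
Turnaround (C−A): J1=19  J2=7  J3=23  J4=31
Turnaround = completion − arrival: J1=19, J2=7, J3=23, J4=31
Total turnaround = 19 + 7 + 23 + 31 = 80

80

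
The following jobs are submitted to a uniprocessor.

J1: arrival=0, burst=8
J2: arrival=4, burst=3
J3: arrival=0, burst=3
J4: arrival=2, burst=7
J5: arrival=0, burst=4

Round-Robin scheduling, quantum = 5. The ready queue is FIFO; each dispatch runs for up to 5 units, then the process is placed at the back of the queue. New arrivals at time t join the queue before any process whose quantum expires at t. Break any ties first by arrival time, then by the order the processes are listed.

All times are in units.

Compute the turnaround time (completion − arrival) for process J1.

23

Timeline: | J1 0-5 | J3 5-8 | J5 8-12 | J4 12-17 | J2 17-20 | J1 20-23 | J4 23-25 |
Completion: J1=23  J2=20  J3=8  J4=25  J5=12
Turnaround (C−A): J1=23  J2=16  J3=8  J4=23  J5=12
Turnaround(J1) = completion − arrival = 23 − 0 = 23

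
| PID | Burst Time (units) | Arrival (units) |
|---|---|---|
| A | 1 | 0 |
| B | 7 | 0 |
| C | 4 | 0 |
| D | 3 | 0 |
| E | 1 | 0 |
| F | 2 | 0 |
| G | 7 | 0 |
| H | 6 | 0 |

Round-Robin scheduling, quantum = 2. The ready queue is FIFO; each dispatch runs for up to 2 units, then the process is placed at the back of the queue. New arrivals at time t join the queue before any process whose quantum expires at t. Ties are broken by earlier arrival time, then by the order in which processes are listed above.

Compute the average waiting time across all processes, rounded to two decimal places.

Gantt: | A 0-1 | B 1-3 | C 3-5 | D 5-7 | E 7-8 | F 8-10 | G 10-12 | H 12-14 | B 14-16 | C 16-18 | D 18-19 | G 19-21 | H 21-23 | B 23-25 | G 25-27 | H 27-29 | B 29-30 | G 30-31 |
Completion: A=1  B=30  C=18  D=19  E=8  F=10  G=31  H=29
Turnaround (C−A): A=1  B=30  C=18  D=19  E=8  F=10  G=31  H=29
Waiting times: A=0, B=23, C=14, D=16, E=7, F=8, G=24, H=23
Average waiting = (0+23+14+16+7+8+24+23) / 8 = 115/8 = 14.38

14.38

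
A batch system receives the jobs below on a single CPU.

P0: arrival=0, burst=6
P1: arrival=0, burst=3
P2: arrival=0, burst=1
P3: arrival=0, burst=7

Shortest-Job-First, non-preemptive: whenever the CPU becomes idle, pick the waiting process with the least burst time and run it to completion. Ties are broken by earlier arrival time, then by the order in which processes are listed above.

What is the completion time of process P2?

Gantt: | P2 0-1 | P1 1-4 | P0 4-10 | P3 10-17 |
Completion: P0=10  P1=4  P2=1  P3=17
Turnaround (C−A): P0=10  P1=4  P2=1  P3=17

1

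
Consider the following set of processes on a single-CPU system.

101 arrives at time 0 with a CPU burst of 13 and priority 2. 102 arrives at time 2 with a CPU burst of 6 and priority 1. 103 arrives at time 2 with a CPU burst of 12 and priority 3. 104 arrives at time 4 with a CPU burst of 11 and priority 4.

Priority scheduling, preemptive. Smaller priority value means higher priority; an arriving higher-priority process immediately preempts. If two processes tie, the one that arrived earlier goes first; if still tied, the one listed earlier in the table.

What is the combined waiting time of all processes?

Timeline: | 101 0-2 | 102 2-8 | 101 8-19 | 103 19-31 | 104 31-42 |
Completion: 101=19  102=8  103=31  104=42
Turnaround (C−A): 101=19  102=6  103=29  104=38
Waiting = turnaround − burst: 101=6, 102=0, 103=17, 104=27
Total waiting = 6 + 0 + 17 + 27 = 50

50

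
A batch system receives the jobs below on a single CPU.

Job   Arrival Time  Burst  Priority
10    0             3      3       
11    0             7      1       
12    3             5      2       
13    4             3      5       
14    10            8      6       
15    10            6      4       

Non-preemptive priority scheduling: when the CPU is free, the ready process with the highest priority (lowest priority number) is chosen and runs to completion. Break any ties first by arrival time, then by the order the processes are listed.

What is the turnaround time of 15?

Gantt: | 11 0-7 | 12 7-12 | 10 12-15 | 15 15-21 | 13 21-24 | 14 24-32 |
Completion: 10=15  11=7  12=12  13=24  14=32  15=21
Turnaround (C−A): 10=15  11=7  12=9  13=20  14=22  15=11
Turnaround(15) = completion − arrival = 21 − 10 = 11

11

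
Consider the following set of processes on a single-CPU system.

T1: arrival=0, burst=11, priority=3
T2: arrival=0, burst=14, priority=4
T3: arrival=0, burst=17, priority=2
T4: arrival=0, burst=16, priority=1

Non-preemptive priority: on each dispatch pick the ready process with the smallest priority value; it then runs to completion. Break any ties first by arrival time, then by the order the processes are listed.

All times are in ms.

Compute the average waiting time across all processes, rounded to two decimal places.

Gantt: | T4 0-16 | T3 16-33 | T1 33-44 | T2 44-58 |
Completion: T1=44  T2=58  T3=33  T4=16
Waiting times: T1=33, T2=44, T3=16, T4=0
Average waiting = (33+44+16+0) / 4 = 93/4 = 23.25

23.25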